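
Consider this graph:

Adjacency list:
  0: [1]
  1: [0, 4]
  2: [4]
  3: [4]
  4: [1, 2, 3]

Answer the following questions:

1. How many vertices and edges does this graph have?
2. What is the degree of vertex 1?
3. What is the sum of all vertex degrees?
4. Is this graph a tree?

Count: 5 vertices, 4 edges.
Vertex 1 has neighbors [0, 4], degree = 2.
Handshaking lemma: 2 * 4 = 8.
A graph is a tree iff it is connected and has exactly n-1 edges. This graph is connected (all 5 vertices in one component) and has 5-1 = 4 edges. It is a tree.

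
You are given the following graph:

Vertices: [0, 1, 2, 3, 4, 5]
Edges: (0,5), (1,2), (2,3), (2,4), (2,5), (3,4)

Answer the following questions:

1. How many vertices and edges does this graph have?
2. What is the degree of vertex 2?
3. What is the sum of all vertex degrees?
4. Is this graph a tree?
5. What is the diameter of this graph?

Count: 6 vertices, 6 edges.
Vertex 2 has neighbors [1, 3, 4, 5], degree = 4.
Handshaking lemma: 2 * 6 = 12.
A tree on 6 vertices has 5 edges. This graph has 6 edges (1 extra). Not a tree.
Diameter (longest shortest path) = 3.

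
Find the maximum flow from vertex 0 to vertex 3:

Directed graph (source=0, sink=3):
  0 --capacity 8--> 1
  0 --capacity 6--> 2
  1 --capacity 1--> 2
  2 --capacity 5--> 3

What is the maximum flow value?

Computing max flow:
  Flow on (0->1): 1/8
  Flow on (0->2): 4/6
  Flow on (1->2): 1/1
  Flow on (2->3): 5/5
Maximum flow = 5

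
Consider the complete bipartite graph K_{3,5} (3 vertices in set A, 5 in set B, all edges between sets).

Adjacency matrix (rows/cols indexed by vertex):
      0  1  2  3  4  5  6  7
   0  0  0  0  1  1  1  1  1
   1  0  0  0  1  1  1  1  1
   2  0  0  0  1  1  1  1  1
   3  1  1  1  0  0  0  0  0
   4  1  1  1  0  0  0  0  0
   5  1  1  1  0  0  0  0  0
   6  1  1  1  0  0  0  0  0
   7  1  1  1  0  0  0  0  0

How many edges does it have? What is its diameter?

K_{3,5} has 3 * 5 = 15 edges.
Any vertex reaches any opposite-side vertex in 1 step; same-side vertices reach in 2 steps via any opposite-side vertex.
Diameter = 2.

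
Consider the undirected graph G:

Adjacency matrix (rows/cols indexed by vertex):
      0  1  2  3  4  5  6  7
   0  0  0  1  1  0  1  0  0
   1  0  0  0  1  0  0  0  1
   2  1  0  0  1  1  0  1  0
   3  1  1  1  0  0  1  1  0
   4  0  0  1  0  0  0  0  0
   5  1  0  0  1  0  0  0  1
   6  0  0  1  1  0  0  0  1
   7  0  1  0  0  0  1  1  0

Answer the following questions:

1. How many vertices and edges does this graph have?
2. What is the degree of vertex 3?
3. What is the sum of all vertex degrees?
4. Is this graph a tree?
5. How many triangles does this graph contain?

Count: 8 vertices, 12 edges.
Vertex 3 has neighbors [0, 1, 2, 5, 6], degree = 5.
Handshaking lemma: 2 * 12 = 24.
A tree on 8 vertices has 7 edges. This graph has 12 edges (5 extra). Not a tree.
Number of triangles = 3.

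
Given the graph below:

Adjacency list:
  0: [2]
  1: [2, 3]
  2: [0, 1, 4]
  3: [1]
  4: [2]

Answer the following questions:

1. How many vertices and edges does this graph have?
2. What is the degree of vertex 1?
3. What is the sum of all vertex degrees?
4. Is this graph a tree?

Count: 5 vertices, 4 edges.
Vertex 1 has neighbors [2, 3], degree = 2.
Handshaking lemma: 2 * 4 = 8.
A graph is a tree iff it is connected and has exactly n-1 edges. This graph is connected (all 5 vertices in one component) and has 5-1 = 4 edges. It is a tree.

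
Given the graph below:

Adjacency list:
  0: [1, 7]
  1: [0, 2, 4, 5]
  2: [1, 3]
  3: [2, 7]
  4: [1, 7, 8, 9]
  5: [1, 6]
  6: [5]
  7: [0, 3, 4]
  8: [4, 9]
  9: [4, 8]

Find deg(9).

Vertex 9 has neighbors [4, 8], so deg(9) = 2.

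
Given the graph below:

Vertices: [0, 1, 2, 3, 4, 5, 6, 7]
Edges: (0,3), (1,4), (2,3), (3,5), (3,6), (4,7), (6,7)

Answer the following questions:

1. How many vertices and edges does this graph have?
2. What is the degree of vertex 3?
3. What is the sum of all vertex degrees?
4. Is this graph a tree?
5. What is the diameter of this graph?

Count: 8 vertices, 7 edges.
Vertex 3 has neighbors [0, 2, 5, 6], degree = 4.
Handshaking lemma: 2 * 7 = 14.
A graph is a tree iff it is connected and has exactly n-1 edges. This graph is connected (all 8 vertices in one component) and has 8-1 = 7 edges. It is a tree.
Diameter (longest shortest path) = 5.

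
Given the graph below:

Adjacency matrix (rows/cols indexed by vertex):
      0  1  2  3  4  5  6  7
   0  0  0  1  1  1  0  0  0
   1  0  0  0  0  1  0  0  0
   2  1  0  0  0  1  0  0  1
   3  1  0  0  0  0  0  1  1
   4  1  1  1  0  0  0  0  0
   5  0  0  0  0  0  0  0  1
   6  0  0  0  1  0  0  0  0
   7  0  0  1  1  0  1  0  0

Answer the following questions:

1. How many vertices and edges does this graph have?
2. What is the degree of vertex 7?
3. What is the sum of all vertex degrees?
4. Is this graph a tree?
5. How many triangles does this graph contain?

Count: 8 vertices, 9 edges.
Vertex 7 has neighbors [2, 3, 5], degree = 3.
Handshaking lemma: 2 * 9 = 18.
A tree on 8 vertices has 7 edges. This graph has 9 edges (2 extra). Not a tree.
Number of triangles = 1.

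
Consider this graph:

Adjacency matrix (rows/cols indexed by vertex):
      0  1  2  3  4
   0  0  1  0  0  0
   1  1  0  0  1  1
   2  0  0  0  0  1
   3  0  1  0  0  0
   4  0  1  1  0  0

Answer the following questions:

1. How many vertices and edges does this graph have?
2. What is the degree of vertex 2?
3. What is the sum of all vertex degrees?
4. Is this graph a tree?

Count: 5 vertices, 4 edges.
Vertex 2 has neighbors [4], degree = 1.
Handshaking lemma: 2 * 4 = 8.
A graph is a tree iff it is connected and has exactly n-1 edges. This graph is connected (all 5 vertices in one component) and has 5-1 = 4 edges. It is a tree.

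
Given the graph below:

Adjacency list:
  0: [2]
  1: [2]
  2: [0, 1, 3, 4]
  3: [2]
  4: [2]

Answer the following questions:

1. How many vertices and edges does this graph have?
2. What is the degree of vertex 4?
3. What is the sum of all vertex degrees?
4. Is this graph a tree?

Count: 5 vertices, 4 edges.
Vertex 4 has neighbors [2], degree = 1.
Handshaking lemma: 2 * 4 = 8.
A graph is a tree iff it is connected and has exactly n-1 edges. This graph is connected (all 5 vertices in one component) and has 5-1 = 4 edges. It is a tree.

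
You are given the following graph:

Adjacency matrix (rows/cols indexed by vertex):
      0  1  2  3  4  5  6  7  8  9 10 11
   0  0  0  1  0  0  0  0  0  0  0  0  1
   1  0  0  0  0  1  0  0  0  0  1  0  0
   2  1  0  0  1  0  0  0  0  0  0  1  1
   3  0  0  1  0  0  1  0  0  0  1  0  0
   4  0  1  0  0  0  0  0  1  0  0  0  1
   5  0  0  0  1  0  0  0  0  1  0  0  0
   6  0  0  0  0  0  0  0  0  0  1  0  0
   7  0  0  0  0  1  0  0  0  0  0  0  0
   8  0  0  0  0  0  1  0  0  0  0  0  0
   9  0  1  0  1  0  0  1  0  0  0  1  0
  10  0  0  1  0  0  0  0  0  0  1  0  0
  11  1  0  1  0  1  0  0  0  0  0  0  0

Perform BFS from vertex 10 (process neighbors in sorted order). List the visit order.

BFS from vertex 10 (neighbors processed in ascending order):
Visit order: 10, 2, 9, 0, 3, 11, 1, 6, 5, 4, 8, 7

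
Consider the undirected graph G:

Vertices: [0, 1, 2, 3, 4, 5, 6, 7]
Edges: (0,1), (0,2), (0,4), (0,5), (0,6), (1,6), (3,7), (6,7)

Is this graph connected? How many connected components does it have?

Checking connectivity: the graph has 1 connected component(s).
All vertices are reachable from each other. The graph IS connected.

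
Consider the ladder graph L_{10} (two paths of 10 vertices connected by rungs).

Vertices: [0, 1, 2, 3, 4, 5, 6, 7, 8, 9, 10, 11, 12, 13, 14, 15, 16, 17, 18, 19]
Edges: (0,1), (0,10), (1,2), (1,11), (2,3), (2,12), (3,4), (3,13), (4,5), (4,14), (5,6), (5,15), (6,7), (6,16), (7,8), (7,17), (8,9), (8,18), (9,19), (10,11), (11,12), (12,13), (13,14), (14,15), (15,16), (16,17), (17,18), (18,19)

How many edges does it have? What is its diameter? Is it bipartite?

Ladder graph L_{10}: 10 rungs + 2 * (10-1) path edges = 10 + 18 = 28 edges.
Diameter = 10.
Ladder graphs are bipartite (alternating coloring along each path).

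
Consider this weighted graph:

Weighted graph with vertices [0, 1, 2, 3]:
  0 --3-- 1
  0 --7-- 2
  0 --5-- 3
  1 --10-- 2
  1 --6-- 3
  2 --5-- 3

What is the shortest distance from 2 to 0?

Using Dijkstra's algorithm from vertex 2:
Shortest path: 2 -> 0
Total weight: 7 = 7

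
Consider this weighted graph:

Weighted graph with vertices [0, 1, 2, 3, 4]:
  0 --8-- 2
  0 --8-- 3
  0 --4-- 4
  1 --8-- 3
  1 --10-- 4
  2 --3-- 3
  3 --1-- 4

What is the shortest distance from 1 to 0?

Using Dijkstra's algorithm from vertex 1:
Shortest path: 1 -> 3 -> 4 -> 0
Total weight: 8 + 1 + 4 = 13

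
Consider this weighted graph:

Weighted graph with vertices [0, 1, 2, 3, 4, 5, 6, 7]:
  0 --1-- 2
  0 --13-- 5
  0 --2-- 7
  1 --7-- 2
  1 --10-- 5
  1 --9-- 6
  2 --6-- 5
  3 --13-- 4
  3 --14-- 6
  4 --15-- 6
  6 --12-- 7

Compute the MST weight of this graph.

Applying Kruskal's algorithm (sort edges by weight, add if no cycle):
  Add (0,2) w=1
  Add (0,7) w=2
  Add (2,5) w=6
  Add (1,2) w=7
  Add (1,6) w=9
  Skip (1,5) w=10 (creates cycle)
  Skip (6,7) w=12 (creates cycle)
  Skip (0,5) w=13 (creates cycle)
  Add (3,4) w=13
  Add (3,6) w=14
  Skip (4,6) w=15 (creates cycle)
MST weight = 52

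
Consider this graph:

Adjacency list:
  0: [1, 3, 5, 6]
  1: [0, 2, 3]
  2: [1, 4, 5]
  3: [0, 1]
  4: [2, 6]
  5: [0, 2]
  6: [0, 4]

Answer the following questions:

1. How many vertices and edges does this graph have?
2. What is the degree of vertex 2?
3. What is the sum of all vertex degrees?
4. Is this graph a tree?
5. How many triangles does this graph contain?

Count: 7 vertices, 9 edges.
Vertex 2 has neighbors [1, 4, 5], degree = 3.
Handshaking lemma: 2 * 9 = 18.
A tree on 7 vertices has 6 edges. This graph has 9 edges (3 extra). Not a tree.
Number of triangles = 1.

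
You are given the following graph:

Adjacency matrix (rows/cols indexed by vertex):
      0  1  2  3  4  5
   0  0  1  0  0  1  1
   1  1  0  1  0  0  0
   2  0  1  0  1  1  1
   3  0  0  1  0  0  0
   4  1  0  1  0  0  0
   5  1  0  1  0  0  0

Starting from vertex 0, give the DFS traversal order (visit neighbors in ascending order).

DFS from vertex 0 (neighbors processed in ascending order):
Visit order: 0, 1, 2, 3, 4, 5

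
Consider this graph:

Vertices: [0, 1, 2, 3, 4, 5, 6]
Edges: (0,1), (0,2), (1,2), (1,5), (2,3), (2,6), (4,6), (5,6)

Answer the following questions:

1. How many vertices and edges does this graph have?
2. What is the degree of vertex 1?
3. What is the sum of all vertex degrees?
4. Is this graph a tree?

Count: 7 vertices, 8 edges.
Vertex 1 has neighbors [0, 2, 5], degree = 3.
Handshaking lemma: 2 * 8 = 16.
A tree on 7 vertices has 6 edges. This graph has 8 edges (2 extra). Not a tree.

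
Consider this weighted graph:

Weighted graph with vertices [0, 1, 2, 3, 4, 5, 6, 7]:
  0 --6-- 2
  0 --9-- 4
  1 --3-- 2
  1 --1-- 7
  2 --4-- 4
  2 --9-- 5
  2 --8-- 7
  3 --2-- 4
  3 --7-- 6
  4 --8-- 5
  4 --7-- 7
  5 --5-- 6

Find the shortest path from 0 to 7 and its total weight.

Using Dijkstra's algorithm from vertex 0:
Shortest path: 0 -> 2 -> 1 -> 7
Total weight: 6 + 3 + 1 = 10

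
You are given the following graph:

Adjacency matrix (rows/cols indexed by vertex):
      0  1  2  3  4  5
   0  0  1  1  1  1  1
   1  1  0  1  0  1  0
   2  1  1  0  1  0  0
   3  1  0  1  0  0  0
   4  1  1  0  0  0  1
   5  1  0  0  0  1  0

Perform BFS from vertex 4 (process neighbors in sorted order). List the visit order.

BFS from vertex 4 (neighbors processed in ascending order):
Visit order: 4, 0, 1, 5, 2, 3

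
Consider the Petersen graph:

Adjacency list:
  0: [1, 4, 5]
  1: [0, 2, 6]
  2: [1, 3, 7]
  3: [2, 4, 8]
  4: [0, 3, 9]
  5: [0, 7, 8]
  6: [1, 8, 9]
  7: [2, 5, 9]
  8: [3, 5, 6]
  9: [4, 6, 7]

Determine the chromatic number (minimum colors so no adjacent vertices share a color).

The Petersen graph contains odd cycles (e.g. the outer 5-cycle), so chi >= 3.
A proper 3-coloring exists (it is a well-known 3-chromatic graph).
Chromatic number = 3.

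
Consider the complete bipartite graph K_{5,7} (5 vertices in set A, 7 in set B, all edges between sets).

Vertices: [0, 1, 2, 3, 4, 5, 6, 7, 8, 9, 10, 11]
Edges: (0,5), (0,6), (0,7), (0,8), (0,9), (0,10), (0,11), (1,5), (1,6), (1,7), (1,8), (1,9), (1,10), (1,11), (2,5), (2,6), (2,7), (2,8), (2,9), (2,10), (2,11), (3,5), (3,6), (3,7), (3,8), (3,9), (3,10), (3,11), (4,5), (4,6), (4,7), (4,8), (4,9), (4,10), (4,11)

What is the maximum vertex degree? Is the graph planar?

Set-A vertices have degree 7; set-B vertices have degree 5. Maximum degree = max(5,7) = 7.
K_{5,7} contains K_{3,3} as a subgraph (since both sides have >= 3 vertices); by Kuratowski's theorem it is not planar.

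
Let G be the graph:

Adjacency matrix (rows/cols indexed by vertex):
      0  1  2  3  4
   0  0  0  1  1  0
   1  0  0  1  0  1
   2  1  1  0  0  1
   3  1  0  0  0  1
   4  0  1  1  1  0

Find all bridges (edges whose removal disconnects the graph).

No bridges found. The graph is 2-edge-connected (no single edge removal disconnects it).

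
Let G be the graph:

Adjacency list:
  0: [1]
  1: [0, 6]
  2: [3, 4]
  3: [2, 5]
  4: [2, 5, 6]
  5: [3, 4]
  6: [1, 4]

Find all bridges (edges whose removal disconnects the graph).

A bridge is an edge whose removal increases the number of connected components.
Bridges found: (0,1), (1,6), (4,6)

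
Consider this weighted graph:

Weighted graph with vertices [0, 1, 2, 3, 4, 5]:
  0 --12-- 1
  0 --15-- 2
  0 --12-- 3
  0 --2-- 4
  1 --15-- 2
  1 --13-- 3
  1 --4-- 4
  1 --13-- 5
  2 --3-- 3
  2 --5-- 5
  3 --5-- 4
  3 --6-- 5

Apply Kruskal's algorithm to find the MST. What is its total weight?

Applying Kruskal's algorithm (sort edges by weight, add if no cycle):
  Add (0,4) w=2
  Add (2,3) w=3
  Add (1,4) w=4
  Add (2,5) w=5
  Add (3,4) w=5
  Skip (3,5) w=6 (creates cycle)
  Skip (0,3) w=12 (creates cycle)
  Skip (0,1) w=12 (creates cycle)
  Skip (1,3) w=13 (creates cycle)
  Skip (1,5) w=13 (creates cycle)
  Skip (0,2) w=15 (creates cycle)
  Skip (1,2) w=15 (creates cycle)
MST weight = 19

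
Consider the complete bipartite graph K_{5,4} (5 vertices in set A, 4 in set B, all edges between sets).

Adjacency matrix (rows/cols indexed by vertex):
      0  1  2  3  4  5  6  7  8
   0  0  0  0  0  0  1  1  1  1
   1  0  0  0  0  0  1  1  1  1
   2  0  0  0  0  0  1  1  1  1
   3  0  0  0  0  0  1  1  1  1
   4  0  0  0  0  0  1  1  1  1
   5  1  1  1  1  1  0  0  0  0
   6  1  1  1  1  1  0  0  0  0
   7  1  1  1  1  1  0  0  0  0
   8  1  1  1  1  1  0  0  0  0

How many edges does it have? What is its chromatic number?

K_{5,4} has 5 * 4 = 20 edges.
Bipartite graphs have chromatic number 2 (color each partition differently).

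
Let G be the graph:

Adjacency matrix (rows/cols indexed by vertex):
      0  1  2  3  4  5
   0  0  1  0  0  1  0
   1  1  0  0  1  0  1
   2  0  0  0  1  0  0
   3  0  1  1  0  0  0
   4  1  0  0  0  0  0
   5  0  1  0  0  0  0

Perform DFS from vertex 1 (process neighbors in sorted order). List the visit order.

DFS from vertex 1 (neighbors processed in ascending order):
Visit order: 1, 0, 4, 3, 2, 5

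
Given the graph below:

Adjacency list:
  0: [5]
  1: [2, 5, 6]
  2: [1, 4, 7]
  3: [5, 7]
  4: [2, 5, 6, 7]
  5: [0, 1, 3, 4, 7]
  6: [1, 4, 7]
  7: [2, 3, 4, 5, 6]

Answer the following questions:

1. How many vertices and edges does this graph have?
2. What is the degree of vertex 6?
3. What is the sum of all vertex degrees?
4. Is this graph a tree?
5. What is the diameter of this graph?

Count: 8 vertices, 13 edges.
Vertex 6 has neighbors [1, 4, 7], degree = 3.
Handshaking lemma: 2 * 13 = 26.
A tree on 8 vertices has 7 edges. This graph has 13 edges (6 extra). Not a tree.
Diameter (longest shortest path) = 3.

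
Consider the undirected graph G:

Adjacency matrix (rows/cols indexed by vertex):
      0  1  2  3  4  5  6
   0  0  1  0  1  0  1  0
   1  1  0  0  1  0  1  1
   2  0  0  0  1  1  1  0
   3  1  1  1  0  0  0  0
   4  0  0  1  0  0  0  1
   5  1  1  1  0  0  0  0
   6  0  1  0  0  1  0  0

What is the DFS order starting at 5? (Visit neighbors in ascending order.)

DFS from vertex 5 (neighbors processed in ascending order):
Visit order: 5, 0, 1, 3, 2, 4, 6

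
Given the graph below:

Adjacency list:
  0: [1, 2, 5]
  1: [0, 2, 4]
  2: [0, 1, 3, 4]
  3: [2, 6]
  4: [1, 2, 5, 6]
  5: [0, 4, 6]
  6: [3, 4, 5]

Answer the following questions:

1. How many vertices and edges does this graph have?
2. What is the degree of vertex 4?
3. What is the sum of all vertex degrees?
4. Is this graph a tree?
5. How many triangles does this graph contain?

Count: 7 vertices, 11 edges.
Vertex 4 has neighbors [1, 2, 5, 6], degree = 4.
Handshaking lemma: 2 * 11 = 22.
A tree on 7 vertices has 6 edges. This graph has 11 edges (5 extra). Not a tree.
Number of triangles = 3.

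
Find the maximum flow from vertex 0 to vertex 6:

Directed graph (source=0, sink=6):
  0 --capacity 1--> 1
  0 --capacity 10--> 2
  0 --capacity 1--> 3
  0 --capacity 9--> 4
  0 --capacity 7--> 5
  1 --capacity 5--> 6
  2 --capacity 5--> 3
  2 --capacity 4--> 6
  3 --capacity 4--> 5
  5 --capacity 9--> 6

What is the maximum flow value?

Computing max flow:
  Flow on (0->1): 1/1
  Flow on (0->2): 8/10
  Flow on (0->5): 5/7
  Flow on (1->6): 1/5
  Flow on (2->3): 4/5
  Flow on (2->6): 4/4
  Flow on (3->5): 4/4
  Flow on (5->6): 9/9
Maximum flow = 14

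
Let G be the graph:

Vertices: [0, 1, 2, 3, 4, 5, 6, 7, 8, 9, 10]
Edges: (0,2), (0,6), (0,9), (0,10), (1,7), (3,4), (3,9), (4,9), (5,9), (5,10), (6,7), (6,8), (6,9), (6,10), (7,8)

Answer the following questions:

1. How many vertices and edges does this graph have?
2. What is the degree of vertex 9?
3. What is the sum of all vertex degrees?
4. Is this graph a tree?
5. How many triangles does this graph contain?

Count: 11 vertices, 15 edges.
Vertex 9 has neighbors [0, 3, 4, 5, 6], degree = 5.
Handshaking lemma: 2 * 15 = 30.
A tree on 11 vertices has 10 edges. This graph has 15 edges (5 extra). Not a tree.
Number of triangles = 4.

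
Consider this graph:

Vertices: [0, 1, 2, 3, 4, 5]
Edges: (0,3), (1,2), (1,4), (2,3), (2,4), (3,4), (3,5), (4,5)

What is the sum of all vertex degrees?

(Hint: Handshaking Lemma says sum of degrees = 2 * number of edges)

Count edges: 8 edges.
By Handshaking Lemma: sum of degrees = 2 * 8 = 16.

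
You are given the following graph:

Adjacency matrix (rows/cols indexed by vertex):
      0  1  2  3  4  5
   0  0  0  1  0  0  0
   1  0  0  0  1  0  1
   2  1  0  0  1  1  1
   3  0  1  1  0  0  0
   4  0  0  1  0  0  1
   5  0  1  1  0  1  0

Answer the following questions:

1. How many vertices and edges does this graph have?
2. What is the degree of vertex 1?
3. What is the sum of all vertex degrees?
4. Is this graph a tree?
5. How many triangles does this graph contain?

Count: 6 vertices, 7 edges.
Vertex 1 has neighbors [3, 5], degree = 2.
Handshaking lemma: 2 * 7 = 14.
A tree on 6 vertices has 5 edges. This graph has 7 edges (2 extra). Not a tree.
Number of triangles = 1.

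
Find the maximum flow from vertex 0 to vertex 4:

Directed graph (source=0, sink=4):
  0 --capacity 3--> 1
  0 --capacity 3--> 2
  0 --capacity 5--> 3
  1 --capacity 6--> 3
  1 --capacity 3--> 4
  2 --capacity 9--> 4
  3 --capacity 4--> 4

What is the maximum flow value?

Computing max flow:
  Flow on (0->1): 3/3
  Flow on (0->2): 3/3
  Flow on (0->3): 4/5
  Flow on (1->4): 3/3
  Flow on (2->4): 3/9
  Flow on (3->4): 4/4
Maximum flow = 10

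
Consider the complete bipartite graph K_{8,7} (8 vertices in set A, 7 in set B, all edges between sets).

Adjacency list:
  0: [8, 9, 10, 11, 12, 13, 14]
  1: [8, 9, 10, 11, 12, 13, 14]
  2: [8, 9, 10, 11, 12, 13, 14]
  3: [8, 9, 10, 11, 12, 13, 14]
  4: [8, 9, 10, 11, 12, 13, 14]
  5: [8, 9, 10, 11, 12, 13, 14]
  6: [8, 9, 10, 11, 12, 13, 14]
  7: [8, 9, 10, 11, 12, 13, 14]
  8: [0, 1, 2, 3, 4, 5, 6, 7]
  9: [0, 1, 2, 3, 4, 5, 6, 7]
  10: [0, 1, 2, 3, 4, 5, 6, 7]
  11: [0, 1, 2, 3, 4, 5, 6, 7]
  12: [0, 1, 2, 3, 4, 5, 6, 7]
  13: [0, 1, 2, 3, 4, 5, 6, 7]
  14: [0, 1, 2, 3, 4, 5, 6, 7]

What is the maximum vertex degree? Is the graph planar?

Set-A vertices have degree 7; set-B vertices have degree 8. Maximum degree = max(8,7) = 8.
K_{8,7} contains K_{3,3} as a subgraph (since both sides have >= 3 vertices); by Kuratowski's theorem it is not planar.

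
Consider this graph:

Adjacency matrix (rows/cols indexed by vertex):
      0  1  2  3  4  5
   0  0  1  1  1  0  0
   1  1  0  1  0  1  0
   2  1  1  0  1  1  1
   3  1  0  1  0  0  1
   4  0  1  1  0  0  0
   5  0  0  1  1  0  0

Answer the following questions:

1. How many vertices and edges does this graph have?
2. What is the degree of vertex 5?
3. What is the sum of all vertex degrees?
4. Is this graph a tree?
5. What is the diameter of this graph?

Count: 6 vertices, 9 edges.
Vertex 5 has neighbors [2, 3], degree = 2.
Handshaking lemma: 2 * 9 = 18.
A tree on 6 vertices has 5 edges. This graph has 9 edges (4 extra). Not a tree.
Diameter (longest shortest path) = 2.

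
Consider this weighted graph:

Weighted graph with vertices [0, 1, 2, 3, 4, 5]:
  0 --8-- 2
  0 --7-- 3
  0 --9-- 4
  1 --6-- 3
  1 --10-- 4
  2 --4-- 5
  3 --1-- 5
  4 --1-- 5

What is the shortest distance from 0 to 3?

Using Dijkstra's algorithm from vertex 0:
Shortest path: 0 -> 3
Total weight: 7 = 7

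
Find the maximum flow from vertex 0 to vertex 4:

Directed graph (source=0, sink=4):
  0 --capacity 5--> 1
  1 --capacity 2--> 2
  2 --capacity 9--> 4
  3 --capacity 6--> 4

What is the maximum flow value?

Computing max flow:
  Flow on (0->1): 2/5
  Flow on (1->2): 2/2
  Flow on (2->4): 2/9
Maximum flow = 2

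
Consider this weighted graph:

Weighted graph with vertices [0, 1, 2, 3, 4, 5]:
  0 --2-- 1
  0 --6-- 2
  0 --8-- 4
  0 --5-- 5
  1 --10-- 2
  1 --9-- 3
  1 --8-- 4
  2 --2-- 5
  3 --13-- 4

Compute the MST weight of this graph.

Applying Kruskal's algorithm (sort edges by weight, add if no cycle):
  Add (0,1) w=2
  Add (2,5) w=2
  Add (0,5) w=5
  Skip (0,2) w=6 (creates cycle)
  Add (0,4) w=8
  Skip (1,4) w=8 (creates cycle)
  Add (1,3) w=9
  Skip (1,2) w=10 (creates cycle)
  Skip (3,4) w=13 (creates cycle)
MST weight = 26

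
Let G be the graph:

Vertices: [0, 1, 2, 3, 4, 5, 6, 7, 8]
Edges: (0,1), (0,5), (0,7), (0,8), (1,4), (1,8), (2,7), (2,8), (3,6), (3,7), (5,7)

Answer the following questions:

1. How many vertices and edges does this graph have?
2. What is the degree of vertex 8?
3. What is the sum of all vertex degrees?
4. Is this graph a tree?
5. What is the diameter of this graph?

Count: 9 vertices, 11 edges.
Vertex 8 has neighbors [0, 1, 2], degree = 3.
Handshaking lemma: 2 * 11 = 22.
A tree on 9 vertices has 8 edges. This graph has 11 edges (3 extra). Not a tree.
Diameter (longest shortest path) = 5.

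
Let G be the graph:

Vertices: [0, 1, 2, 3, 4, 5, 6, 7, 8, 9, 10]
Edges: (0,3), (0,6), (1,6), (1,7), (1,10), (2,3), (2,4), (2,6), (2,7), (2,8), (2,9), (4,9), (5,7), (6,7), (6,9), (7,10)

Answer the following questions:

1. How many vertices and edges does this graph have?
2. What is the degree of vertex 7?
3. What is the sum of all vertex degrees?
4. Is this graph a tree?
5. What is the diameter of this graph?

Count: 11 vertices, 16 edges.
Vertex 7 has neighbors [1, 2, 5, 6, 10], degree = 5.
Handshaking lemma: 2 * 16 = 32.
A tree on 11 vertices has 10 edges. This graph has 16 edges (6 extra). Not a tree.
Diameter (longest shortest path) = 3.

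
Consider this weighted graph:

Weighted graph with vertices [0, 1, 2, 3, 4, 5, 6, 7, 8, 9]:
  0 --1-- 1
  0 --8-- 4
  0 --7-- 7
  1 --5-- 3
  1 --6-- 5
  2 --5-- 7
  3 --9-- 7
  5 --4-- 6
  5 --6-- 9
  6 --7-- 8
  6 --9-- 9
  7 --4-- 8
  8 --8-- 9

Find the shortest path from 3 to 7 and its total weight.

Using Dijkstra's algorithm from vertex 3:
Shortest path: 3 -> 7
Total weight: 9 = 9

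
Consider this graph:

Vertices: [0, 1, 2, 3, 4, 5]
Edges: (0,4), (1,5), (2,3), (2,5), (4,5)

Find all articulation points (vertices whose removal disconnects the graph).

An articulation point is a vertex whose removal disconnects the graph.
Articulation points: [2, 4, 5]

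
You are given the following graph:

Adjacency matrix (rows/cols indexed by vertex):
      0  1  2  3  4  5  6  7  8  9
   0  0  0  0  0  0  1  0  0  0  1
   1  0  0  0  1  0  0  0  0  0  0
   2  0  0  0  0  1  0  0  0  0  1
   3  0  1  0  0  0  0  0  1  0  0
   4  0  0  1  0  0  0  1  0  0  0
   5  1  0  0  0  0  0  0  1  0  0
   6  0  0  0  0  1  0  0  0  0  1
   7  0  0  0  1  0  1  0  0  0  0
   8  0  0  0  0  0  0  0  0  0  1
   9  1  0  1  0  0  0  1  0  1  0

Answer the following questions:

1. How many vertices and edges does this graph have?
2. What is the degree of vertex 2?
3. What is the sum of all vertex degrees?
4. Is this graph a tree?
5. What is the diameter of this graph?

Count: 10 vertices, 10 edges.
Vertex 2 has neighbors [4, 9], degree = 2.
Handshaking lemma: 2 * 10 = 20.
A tree on 10 vertices has 9 edges. This graph has 10 edges (1 extra). Not a tree.
Diameter (longest shortest path) = 7.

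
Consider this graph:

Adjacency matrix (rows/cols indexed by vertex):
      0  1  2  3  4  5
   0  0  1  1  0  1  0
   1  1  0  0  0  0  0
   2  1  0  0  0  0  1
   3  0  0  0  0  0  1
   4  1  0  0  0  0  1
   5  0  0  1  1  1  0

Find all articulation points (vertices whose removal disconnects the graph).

An articulation point is a vertex whose removal disconnects the graph.
Articulation points: [0, 5]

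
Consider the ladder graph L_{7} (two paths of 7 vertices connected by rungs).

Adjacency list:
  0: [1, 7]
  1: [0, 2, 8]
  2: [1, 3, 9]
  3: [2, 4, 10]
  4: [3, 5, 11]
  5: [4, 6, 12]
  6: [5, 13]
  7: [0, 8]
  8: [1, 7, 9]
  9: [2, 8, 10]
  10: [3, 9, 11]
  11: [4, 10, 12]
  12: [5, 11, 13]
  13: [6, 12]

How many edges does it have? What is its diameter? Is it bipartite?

Ladder graph L_{7}: 7 rungs + 2 * (7-1) path edges = 7 + 12 = 19 edges.
Diameter = 7.
Ladder graphs are bipartite (alternating coloring along each path).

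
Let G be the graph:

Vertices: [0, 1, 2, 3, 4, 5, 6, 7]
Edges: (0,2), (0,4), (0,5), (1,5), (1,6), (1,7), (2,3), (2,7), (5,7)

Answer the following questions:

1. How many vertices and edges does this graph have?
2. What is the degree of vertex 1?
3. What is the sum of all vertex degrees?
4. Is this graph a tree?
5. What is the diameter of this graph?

Count: 8 vertices, 9 edges.
Vertex 1 has neighbors [5, 6, 7], degree = 3.
Handshaking lemma: 2 * 9 = 18.
A tree on 8 vertices has 7 edges. This graph has 9 edges (2 extra). Not a tree.
Diameter (longest shortest path) = 4.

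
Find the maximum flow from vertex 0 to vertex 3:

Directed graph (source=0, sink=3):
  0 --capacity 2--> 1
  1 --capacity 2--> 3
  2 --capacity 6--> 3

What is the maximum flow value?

Computing max flow:
  Flow on (0->1): 2/2
  Flow on (1->3): 2/2
Maximum flow = 2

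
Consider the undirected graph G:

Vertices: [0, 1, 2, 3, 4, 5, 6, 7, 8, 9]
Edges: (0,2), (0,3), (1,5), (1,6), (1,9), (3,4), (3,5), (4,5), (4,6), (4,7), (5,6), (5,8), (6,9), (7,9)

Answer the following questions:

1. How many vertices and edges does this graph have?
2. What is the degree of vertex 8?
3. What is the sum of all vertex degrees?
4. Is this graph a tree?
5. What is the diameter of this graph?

Count: 10 vertices, 14 edges.
Vertex 8 has neighbors [5], degree = 1.
Handshaking lemma: 2 * 14 = 28.
A tree on 10 vertices has 9 edges. This graph has 14 edges (5 extra). Not a tree.
Diameter (longest shortest path) = 5.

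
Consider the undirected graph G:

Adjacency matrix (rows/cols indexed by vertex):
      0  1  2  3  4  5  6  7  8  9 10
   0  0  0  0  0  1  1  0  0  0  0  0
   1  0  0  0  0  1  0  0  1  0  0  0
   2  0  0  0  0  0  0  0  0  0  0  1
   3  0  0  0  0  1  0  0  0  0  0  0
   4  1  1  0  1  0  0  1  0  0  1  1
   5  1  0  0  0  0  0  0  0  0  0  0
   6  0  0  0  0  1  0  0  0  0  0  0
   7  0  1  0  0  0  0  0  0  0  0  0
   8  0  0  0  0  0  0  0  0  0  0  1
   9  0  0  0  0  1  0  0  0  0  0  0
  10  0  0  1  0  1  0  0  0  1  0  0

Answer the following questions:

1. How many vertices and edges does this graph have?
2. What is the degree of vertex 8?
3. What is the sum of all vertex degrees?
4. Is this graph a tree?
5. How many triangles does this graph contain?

Count: 11 vertices, 10 edges.
Vertex 8 has neighbors [10], degree = 1.
Handshaking lemma: 2 * 10 = 20.
A graph is a tree iff it is connected and has exactly n-1 edges. This graph is connected (all 11 vertices in one component) and has 11-1 = 10 edges. It is a tree.
Number of triangles = 0.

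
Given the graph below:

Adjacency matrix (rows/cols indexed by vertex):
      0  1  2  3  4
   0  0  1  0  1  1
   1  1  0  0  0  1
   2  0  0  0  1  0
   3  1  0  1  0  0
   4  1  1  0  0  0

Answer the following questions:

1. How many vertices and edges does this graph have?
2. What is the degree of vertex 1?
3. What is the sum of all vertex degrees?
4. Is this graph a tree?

Count: 5 vertices, 5 edges.
Vertex 1 has neighbors [0, 4], degree = 2.
Handshaking lemma: 2 * 5 = 10.
A tree on 5 vertices has 4 edges. This graph has 5 edges (1 extra). Not a tree.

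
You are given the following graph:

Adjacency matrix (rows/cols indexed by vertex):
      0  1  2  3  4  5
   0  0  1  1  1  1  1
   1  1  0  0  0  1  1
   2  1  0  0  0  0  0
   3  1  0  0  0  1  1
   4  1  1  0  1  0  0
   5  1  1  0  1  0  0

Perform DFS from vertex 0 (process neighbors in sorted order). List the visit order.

DFS from vertex 0 (neighbors processed in ascending order):
Visit order: 0, 1, 4, 3, 5, 2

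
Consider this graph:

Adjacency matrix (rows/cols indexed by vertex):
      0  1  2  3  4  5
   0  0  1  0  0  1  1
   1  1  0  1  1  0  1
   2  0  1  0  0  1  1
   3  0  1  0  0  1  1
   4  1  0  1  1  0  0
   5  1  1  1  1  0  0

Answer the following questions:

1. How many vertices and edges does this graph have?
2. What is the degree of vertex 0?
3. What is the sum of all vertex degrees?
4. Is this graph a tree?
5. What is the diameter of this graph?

Count: 6 vertices, 10 edges.
Vertex 0 has neighbors [1, 4, 5], degree = 3.
Handshaking lemma: 2 * 10 = 20.
A tree on 6 vertices has 5 edges. This graph has 10 edges (5 extra). Not a tree.
Diameter (longest shortest path) = 2.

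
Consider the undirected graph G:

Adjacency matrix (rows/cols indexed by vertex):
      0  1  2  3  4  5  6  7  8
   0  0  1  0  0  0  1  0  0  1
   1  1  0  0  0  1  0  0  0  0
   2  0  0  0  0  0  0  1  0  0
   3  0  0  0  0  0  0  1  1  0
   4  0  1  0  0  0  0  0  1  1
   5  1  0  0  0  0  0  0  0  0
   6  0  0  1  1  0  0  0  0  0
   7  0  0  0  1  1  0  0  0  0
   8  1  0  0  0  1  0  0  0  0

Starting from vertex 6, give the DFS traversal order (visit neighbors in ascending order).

DFS from vertex 6 (neighbors processed in ascending order):
Visit order: 6, 2, 3, 7, 4, 1, 0, 5, 8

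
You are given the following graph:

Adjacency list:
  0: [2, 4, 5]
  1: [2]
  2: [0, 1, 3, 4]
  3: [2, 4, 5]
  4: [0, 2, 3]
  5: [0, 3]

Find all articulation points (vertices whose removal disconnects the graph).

An articulation point is a vertex whose removal disconnects the graph.
Articulation points: [2]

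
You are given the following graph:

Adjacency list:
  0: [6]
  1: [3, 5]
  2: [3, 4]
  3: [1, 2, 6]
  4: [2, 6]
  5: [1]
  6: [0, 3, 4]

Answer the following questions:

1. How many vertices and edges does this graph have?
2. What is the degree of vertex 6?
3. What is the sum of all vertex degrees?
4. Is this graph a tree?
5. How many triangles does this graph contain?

Count: 7 vertices, 7 edges.
Vertex 6 has neighbors [0, 3, 4], degree = 3.
Handshaking lemma: 2 * 7 = 14.
A tree on 7 vertices has 6 edges. This graph has 7 edges (1 extra). Not a tree.
Number of triangles = 0.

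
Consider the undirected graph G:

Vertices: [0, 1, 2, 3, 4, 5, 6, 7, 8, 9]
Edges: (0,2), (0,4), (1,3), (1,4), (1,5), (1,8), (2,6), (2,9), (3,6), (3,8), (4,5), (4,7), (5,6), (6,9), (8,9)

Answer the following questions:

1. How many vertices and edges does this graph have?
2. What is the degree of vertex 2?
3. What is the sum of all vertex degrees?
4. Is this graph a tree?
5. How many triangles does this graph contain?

Count: 10 vertices, 15 edges.
Vertex 2 has neighbors [0, 6, 9], degree = 3.
Handshaking lemma: 2 * 15 = 30.
A tree on 10 vertices has 9 edges. This graph has 15 edges (6 extra). Not a tree.
Number of triangles = 3.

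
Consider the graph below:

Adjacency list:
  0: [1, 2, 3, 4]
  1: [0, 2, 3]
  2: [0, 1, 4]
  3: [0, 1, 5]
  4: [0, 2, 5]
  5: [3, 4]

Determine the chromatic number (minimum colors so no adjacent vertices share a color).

The graph has a maximum clique of size 3 (lower bound on chromatic number).
A valid 3-coloring: {0: 0, 1: 1, 2: 2, 3: 2, 4: 1, 5: 0}.
Chromatic number = 3.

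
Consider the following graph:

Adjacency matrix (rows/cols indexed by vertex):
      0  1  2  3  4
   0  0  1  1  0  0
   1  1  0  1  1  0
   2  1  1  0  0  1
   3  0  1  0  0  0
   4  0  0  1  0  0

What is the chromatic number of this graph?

The graph has a maximum clique of size 3 (lower bound on chromatic number).
A valid 3-coloring: {0: 2, 1: 0, 2: 1, 3: 1, 4: 0}.
Chromatic number = 3.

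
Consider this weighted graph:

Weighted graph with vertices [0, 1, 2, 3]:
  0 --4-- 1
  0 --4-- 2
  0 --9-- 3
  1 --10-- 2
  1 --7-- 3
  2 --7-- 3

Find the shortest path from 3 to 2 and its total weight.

Using Dijkstra's algorithm from vertex 3:
Shortest path: 3 -> 2
Total weight: 7 = 7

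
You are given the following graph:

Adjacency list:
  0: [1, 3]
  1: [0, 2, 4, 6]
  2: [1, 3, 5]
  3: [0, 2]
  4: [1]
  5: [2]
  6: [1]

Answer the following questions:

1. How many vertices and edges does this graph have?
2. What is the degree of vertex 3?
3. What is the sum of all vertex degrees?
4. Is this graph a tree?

Count: 7 vertices, 7 edges.
Vertex 3 has neighbors [0, 2], degree = 2.
Handshaking lemma: 2 * 7 = 14.
A tree on 7 vertices has 6 edges. This graph has 7 edges (1 extra). Not a tree.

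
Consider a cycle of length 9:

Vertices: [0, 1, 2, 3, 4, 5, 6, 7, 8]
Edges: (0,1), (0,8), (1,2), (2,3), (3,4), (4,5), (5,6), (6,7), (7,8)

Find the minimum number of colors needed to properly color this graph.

This is an odd cycle (C_9). Odd cycles are not bipartite (any 2-coloring forces two adjacent vertices to match), and 3 colors suffice.
Chromatic number = 3.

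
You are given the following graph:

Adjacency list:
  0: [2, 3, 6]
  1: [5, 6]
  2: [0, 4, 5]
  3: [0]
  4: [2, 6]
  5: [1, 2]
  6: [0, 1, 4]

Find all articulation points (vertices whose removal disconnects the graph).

An articulation point is a vertex whose removal disconnects the graph.
Articulation points: [0]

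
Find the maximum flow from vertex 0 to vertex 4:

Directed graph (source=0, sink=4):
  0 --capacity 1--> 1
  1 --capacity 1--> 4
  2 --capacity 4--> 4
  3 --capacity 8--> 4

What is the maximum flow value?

Computing max flow:
  Flow on (0->1): 1/1
  Flow on (1->4): 1/1
Maximum flow = 1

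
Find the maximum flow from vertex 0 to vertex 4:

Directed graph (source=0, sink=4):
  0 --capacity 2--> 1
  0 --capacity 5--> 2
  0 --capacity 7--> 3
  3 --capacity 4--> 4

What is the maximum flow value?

Computing max flow:
  Flow on (0->3): 4/7
  Flow on (3->4): 4/4
Maximum flow = 4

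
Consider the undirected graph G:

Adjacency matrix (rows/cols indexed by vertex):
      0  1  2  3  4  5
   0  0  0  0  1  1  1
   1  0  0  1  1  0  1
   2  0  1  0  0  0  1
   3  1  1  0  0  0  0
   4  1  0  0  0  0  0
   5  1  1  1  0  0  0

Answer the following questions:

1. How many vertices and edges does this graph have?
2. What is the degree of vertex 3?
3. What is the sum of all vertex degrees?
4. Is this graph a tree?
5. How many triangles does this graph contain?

Count: 6 vertices, 7 edges.
Vertex 3 has neighbors [0, 1], degree = 2.
Handshaking lemma: 2 * 7 = 14.
A tree on 6 vertices has 5 edges. This graph has 7 edges (2 extra). Not a tree.
Number of triangles = 1.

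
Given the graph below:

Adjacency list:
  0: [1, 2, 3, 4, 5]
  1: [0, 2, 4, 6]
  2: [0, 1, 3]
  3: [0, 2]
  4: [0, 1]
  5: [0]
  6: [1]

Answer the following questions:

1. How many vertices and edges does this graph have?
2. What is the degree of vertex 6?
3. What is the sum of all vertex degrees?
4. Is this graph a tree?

Count: 7 vertices, 9 edges.
Vertex 6 has neighbors [1], degree = 1.
Handshaking lemma: 2 * 9 = 18.
A tree on 7 vertices has 6 edges. This graph has 9 edges (3 extra). Not a tree.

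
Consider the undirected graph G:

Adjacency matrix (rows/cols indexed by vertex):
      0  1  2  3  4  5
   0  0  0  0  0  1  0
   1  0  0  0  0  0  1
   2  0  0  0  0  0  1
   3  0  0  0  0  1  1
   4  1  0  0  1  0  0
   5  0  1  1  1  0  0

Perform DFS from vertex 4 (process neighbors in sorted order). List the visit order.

DFS from vertex 4 (neighbors processed in ascending order):
Visit order: 4, 0, 3, 5, 1, 2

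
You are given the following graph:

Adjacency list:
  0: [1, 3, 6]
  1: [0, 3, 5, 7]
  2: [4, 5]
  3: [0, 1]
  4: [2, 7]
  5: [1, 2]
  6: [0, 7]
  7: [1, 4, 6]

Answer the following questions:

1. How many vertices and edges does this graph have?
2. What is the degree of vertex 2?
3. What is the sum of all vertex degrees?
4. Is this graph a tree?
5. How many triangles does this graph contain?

Count: 8 vertices, 10 edges.
Vertex 2 has neighbors [4, 5], degree = 2.
Handshaking lemma: 2 * 10 = 20.
A tree on 8 vertices has 7 edges. This graph has 10 edges (3 extra). Not a tree.
Number of triangles = 1.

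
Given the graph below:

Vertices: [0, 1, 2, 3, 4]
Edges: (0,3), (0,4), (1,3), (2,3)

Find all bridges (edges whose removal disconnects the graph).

A bridge is an edge whose removal increases the number of connected components.
Bridges found: (0,3), (0,4), (1,3), (2,3)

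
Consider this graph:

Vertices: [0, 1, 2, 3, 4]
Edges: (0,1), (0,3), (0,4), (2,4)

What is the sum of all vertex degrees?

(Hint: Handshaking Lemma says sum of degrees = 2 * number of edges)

Count edges: 4 edges.
By Handshaking Lemma: sum of degrees = 2 * 4 = 8.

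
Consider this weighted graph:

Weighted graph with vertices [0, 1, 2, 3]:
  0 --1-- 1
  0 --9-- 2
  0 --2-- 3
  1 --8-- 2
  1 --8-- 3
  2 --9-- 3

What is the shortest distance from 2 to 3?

Using Dijkstra's algorithm from vertex 2:
Shortest path: 2 -> 3
Total weight: 9 = 9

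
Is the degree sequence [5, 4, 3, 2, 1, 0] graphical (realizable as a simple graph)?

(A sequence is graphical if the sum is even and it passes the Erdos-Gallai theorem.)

Sum of degrees = 15. Sum is odd, so the sequence is NOT graphical.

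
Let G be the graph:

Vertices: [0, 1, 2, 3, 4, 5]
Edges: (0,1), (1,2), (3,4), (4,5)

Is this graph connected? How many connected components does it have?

Checking connectivity: the graph has 2 connected component(s).
Components: [[0, 1, 2], [3, 4, 5]]. The graph is NOT connected.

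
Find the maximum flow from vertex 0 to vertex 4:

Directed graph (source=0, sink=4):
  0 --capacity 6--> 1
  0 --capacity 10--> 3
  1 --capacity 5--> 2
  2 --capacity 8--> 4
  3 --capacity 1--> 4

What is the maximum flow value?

Computing max flow:
  Flow on (0->1): 5/6
  Flow on (0->3): 1/10
  Flow on (1->2): 5/5
  Flow on (2->4): 5/8
  Flow on (3->4): 1/1
Maximum flow = 6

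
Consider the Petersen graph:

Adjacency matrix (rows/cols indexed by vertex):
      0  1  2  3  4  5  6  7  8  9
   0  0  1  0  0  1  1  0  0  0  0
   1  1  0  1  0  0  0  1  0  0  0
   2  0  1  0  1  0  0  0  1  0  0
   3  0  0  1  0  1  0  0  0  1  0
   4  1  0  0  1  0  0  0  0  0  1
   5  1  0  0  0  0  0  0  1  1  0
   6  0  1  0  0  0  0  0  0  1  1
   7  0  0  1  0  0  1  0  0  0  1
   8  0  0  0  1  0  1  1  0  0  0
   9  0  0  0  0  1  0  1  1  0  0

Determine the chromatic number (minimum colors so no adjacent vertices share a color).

The Petersen graph contains odd cycles (e.g. the outer 5-cycle), so chi >= 3.
A proper 3-coloring exists (it is a well-known 3-chromatic graph).
Chromatic number = 3.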